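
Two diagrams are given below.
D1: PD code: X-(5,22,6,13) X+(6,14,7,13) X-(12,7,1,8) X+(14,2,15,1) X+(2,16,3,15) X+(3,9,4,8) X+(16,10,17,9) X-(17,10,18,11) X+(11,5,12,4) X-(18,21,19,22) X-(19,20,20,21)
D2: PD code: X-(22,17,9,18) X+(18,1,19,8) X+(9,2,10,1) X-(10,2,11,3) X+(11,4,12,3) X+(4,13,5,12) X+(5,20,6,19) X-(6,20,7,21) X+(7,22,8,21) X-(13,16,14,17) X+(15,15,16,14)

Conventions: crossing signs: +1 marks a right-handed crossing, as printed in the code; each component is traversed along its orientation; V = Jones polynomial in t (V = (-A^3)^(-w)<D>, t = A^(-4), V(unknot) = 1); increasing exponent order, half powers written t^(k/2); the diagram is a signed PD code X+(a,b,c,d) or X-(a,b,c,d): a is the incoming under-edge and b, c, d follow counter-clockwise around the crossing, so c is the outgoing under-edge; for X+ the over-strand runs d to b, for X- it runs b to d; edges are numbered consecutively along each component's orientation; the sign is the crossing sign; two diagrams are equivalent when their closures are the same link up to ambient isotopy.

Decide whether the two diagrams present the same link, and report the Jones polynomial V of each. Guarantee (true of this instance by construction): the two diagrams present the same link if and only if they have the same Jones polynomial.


equivalent: no
V(D1) = -t^(1/2) - t^(5/2)  (w +1, c 11, <D> = A^-7 + A)
V(D2) = -t^(1/2) + t^(3/2) - t^(5/2) - t^(9/2)  [11 crossings, <D> = A^-9 + A^-1 - A^3 + A^7, w = +3]
key observation: 2 values of V(t) split the 2 diagrams


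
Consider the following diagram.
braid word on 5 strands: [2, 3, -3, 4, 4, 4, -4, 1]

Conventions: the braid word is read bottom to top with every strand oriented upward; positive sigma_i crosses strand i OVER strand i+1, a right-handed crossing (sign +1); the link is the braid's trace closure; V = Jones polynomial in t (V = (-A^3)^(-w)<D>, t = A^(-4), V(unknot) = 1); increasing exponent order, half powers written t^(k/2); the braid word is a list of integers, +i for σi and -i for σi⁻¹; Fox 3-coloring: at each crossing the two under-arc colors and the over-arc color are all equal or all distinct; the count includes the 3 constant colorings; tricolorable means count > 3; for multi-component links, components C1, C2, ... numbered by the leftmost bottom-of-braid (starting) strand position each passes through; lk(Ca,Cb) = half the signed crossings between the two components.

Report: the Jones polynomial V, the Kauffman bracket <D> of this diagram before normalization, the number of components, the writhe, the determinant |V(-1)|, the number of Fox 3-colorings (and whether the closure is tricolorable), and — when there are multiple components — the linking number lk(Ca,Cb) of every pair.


V = 1 + t + t^2 + t^3
<D> = 1 + A^4 + A^8 + A^12 (w = +4)
3 components over 8 crossings, w = +4
lk(C1,C2): 0
lk(C1,C3) = 0
linking number lk(C2,C3) = +1
9 Fox colorings among 3^8, |V(-1)| = 0: tricolorable
why: w = +4 shifts under R1 moves; the (-A^3)^(-4) factor cancels that in V


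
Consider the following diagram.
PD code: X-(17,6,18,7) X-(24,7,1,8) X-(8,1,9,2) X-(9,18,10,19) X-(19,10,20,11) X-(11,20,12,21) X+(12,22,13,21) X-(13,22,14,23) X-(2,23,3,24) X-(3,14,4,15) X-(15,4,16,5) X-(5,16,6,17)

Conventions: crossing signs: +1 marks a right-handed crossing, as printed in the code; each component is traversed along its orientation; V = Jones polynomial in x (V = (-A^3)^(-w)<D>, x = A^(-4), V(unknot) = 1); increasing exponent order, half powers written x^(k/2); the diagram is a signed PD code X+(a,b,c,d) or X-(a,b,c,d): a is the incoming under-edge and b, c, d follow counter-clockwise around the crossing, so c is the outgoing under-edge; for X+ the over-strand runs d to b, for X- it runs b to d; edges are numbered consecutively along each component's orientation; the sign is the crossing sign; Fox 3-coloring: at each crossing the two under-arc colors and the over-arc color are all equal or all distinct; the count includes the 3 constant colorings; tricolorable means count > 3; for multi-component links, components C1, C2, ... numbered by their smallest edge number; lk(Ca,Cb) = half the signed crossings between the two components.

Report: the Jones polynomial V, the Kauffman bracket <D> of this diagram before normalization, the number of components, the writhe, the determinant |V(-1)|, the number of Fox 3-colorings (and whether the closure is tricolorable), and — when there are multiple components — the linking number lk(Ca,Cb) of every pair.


V(x) = -x^-12 + x^-11 - x^-10 + x^-9 - x^-8 + x^-6 + x^-4
bracket: A^-14 + A^-6 - A^2 + A^6 - A^10 + A^14 - A^18, w = -10
1 component, writhe -10, over 12 crossings
det 3, colorings 9 of 3^12 — tricolorable
observation: w = -10 (over 12 crossings) is diagram-only; (-A^3)^(10) removes it from V


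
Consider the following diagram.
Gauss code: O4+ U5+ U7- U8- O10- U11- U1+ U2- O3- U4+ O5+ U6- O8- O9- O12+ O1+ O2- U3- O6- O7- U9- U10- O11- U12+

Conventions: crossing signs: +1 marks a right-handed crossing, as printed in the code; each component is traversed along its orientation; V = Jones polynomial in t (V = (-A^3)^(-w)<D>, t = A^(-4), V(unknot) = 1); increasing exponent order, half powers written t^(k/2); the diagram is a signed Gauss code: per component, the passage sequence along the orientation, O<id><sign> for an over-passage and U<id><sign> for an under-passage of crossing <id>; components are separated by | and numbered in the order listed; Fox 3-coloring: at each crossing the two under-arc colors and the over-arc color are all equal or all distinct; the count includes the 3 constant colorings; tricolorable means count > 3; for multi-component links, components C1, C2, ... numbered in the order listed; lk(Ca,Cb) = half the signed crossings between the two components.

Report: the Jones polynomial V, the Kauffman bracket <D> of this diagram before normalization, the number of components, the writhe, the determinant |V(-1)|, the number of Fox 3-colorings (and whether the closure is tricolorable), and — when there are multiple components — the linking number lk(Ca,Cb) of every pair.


V = t^-7 - 2t^-6 + 2t^-5 - 3t^-4 + 3t^-3 - 2t^-2 + 2t^-1
<D> = 2A^-8 - 2A^-4 + 3 - 3A^4 + 2A^8 - 2A^12 + A^16 (w = -4)
1 component over 12 crossings, w = -4
9 Fox colorings among 3^12, |V(-1)| = 15: tricolorable
why: |V(-1)| = 15: so tricolorable, since 3 divides 15


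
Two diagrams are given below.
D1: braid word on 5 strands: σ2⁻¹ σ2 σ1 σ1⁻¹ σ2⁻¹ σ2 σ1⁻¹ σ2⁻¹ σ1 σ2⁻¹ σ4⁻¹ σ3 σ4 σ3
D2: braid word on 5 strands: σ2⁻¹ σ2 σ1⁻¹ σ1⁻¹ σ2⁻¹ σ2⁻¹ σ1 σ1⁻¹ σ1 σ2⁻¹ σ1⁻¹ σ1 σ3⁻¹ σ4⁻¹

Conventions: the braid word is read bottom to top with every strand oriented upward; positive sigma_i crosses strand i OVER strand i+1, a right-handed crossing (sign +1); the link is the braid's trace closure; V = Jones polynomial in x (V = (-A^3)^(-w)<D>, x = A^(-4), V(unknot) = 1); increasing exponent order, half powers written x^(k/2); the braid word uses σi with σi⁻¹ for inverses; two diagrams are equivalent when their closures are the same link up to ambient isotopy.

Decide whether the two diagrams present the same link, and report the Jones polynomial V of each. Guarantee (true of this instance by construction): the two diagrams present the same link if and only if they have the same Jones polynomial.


same link: no
V(D1) = 1  [14 crossings, <D> = 1, w = 0]
D2 (bracket A^-14 - A^-10 + 2A^-6 - A^-2 + A^2 - A^6; 14 crossings at w = -6): V = -x^-6 + x^-5 - x^-4 + 2x^-3 - x^-2 + x^-1
note: comparing 2 Jones polynomials yields 2 groups


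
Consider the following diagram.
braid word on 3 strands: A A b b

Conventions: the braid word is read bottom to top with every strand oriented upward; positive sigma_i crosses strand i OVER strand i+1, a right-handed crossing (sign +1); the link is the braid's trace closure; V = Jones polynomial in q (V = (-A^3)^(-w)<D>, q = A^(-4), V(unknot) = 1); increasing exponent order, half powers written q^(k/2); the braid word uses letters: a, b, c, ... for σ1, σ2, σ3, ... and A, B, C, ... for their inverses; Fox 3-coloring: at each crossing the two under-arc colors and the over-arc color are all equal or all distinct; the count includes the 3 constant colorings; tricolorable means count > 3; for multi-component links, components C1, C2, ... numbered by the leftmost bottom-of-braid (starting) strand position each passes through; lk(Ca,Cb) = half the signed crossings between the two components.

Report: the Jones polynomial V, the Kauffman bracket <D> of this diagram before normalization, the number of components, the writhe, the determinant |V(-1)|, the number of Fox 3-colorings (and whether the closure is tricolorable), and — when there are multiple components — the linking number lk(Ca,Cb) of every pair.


V(q) = q^-2 + 2 + q^2
bracket: A^-8 + 2 + A^8, w = 0
3 components, writhe 0, over 4 crossings
lk(C1,C2) = -1
linking number lk(C1,C3) = 0
lk(C2,C3): +1
det 4, colorings 3 of 3^4 — not tricolorable
observation: w = 0 shifts under R1 moves; the (-A^3)^(0) factor cancels that in V


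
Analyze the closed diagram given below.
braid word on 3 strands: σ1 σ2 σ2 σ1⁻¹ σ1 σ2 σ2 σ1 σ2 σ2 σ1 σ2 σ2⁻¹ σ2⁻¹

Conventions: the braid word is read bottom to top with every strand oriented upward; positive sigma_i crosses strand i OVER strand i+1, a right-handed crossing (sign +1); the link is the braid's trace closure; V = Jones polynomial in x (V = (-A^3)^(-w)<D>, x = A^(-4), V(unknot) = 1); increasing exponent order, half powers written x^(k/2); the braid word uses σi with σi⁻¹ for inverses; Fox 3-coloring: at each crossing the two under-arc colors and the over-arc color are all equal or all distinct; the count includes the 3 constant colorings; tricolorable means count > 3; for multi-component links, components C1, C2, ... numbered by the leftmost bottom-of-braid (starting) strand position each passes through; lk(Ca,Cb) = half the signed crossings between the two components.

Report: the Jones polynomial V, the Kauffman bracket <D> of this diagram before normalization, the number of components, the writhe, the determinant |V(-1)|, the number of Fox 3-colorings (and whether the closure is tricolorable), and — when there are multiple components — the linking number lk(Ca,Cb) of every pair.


Jones polynomial: V(x) = x^3 + x^5 - x^8
<D> = -A^-8 + A^4 + A^12; writhe +8
components 1, writhe +8 (14 crossings)
3-colorings: 9 of 3^14, det 3 — tricolorable
note: V spans 5 powers of x: at least 5 crossings in any diagram


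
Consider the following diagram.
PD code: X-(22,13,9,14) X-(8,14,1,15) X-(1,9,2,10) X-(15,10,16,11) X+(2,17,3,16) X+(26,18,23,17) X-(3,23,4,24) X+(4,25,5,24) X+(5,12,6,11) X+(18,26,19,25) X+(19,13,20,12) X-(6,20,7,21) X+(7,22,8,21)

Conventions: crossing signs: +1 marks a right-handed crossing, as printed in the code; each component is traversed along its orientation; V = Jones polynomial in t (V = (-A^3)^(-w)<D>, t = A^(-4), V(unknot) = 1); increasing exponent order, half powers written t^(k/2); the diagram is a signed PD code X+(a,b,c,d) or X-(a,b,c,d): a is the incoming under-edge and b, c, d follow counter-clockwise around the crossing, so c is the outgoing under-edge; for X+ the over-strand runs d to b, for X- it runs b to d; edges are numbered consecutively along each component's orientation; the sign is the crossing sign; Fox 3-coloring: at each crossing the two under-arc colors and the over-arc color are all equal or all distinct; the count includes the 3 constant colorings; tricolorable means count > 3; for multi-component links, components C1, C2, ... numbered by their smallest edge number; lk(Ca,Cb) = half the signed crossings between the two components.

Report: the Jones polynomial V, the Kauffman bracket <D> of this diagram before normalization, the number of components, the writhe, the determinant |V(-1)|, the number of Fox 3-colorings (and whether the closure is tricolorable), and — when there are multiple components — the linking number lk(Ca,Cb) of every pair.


Jones polynomial: V(t) = 1 + t + t^2 + t^3
<D> = -A^-9 - A^-5 - A^-1 - A^3; writhe +1
components 3, writhe +1 (13 crossings)
linking number lk(C1,C2) = 0
lk(C1,C3): 0
lk(C2,C3) = +1
3-colorings: 9 of 3^13, det 0 — tricolorable
note: det 0 = |V(-1)|; divisible by 3, so tricolorable


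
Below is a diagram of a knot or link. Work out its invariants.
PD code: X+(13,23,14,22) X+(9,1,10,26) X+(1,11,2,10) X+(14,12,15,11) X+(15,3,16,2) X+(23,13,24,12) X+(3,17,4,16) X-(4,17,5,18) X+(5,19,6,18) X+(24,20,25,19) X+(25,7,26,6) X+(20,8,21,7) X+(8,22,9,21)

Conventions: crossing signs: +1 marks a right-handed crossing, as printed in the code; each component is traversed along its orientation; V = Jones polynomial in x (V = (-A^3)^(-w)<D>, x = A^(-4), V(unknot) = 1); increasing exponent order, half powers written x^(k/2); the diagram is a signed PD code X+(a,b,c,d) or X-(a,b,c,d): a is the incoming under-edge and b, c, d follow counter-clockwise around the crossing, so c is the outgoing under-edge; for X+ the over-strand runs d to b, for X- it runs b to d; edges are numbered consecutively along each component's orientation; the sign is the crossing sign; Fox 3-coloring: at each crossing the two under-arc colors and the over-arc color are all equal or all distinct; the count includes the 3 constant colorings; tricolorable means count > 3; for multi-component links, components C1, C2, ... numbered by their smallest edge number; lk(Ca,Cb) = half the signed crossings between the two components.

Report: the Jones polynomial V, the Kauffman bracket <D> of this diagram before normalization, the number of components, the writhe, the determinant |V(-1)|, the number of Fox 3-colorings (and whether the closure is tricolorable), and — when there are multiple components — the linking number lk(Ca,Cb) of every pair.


Jones polynomial: V(x) = x^4 + x^6 - x^8 + x^9 - x^10 + x^11 - x^12
<D> = A^-15 - A^-11 + A^-7 - A^-3 + A - A^9 - A^17; writhe +11
components 1, writhe +11 (13 crossings)
3-colorings: 9 of 3^13, det 3 — tricolorable
note: V spans 8 powers of x: at least 8 crossings in any diagram


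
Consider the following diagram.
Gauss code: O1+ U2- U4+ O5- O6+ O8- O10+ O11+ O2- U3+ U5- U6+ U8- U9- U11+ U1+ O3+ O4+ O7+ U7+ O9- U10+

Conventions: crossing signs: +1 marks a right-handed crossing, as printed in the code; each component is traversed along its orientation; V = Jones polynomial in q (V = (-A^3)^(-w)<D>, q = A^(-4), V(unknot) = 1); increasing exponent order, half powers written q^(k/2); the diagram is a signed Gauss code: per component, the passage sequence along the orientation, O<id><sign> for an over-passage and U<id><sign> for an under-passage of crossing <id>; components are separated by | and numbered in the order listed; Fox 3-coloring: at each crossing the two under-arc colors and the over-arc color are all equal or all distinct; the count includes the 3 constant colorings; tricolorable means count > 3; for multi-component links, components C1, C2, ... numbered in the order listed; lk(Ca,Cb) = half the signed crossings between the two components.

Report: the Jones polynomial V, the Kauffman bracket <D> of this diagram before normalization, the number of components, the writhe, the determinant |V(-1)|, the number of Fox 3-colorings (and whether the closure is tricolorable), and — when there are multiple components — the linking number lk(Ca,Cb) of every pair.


V(q) = 1
bracket: -A^9, w = +3
1 component, writhe +3, over 11 crossings
det 1, colorings 3 of 3^11 — not tricolorable
observation: |V(-1)| = 1: so not tricolorable, since 3 does not divide 1


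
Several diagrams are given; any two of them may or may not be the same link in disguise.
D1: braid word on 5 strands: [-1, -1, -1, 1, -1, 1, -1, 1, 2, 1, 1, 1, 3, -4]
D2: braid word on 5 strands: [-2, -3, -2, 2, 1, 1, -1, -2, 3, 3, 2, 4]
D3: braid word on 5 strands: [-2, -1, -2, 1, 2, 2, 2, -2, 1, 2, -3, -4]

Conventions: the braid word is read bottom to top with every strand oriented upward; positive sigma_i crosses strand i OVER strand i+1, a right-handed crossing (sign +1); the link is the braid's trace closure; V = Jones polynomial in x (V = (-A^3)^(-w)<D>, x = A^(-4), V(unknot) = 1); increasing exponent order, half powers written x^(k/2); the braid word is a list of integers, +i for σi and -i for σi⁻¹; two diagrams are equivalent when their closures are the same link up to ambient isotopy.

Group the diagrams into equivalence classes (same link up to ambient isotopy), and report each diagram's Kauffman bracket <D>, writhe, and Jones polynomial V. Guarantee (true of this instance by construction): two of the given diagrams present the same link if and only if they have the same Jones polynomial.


grouping into links: {D1, D2, D3}
V(D1) = 1  (w +2, c 14, <D> = A^6)
V(D2) = 1  [12 crossings, <D> = A^6, w = +2]
V(D3) = 1  [12 crossings, <D> = 1, w = 0]
why: one V(x) for all 3 diagrams — one class (guaranteed)


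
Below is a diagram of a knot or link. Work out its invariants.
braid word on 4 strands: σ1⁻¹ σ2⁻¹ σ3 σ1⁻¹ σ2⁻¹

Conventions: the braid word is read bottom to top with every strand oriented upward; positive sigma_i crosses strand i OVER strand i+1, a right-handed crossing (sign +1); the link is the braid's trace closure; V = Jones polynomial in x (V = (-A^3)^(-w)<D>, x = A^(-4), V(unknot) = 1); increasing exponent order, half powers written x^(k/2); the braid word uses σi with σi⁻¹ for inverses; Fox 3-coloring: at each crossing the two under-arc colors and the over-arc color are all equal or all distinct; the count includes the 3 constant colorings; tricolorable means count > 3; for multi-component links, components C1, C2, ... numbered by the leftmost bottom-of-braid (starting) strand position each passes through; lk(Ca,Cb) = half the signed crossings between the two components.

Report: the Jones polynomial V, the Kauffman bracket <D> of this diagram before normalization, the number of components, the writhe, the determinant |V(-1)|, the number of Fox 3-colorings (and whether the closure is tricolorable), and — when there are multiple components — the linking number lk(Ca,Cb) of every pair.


Jones polynomial: V(x) = -x^-4 + x^-3 + x^-1
<D> = -A^-5 - A^3 + A^7; writhe -3
components 1, writhe -3 (5 crossings)
3-colorings: 9 of 3^5, det 3 — tricolorable
note: |V(-1)| = 3: so tricolorable, since 3 divides 3


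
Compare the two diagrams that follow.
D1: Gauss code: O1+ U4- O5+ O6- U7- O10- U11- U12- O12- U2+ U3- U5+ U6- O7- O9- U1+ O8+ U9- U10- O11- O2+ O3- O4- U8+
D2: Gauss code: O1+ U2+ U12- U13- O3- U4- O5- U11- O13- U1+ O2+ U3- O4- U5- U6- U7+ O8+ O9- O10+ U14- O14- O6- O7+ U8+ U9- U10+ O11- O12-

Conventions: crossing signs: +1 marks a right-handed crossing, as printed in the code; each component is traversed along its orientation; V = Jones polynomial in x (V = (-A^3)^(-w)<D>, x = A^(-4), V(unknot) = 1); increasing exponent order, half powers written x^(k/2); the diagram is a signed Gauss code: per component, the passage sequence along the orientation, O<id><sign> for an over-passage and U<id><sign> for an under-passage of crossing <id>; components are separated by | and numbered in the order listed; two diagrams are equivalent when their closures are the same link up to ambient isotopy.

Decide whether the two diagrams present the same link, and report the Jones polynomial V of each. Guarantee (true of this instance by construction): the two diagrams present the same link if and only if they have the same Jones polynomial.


equivalent: no
D1 (bracket A^-16 - A^-12 + 2A^-8 - 2A^-4 + 2 - 2A^4 + A^8; 12 crossings at w = -4): V = x^-5 - 2x^-4 + 2x^-3 - 2x^-2 + 2x^-1 - 1 + x
D2 (bracket A^-8 + 1 - A^4; 14 crossings at w = -4): V = -x^-4 + x^-3 + x^-1
key observation: comparing 2 Jones polynomials yields 2 groups


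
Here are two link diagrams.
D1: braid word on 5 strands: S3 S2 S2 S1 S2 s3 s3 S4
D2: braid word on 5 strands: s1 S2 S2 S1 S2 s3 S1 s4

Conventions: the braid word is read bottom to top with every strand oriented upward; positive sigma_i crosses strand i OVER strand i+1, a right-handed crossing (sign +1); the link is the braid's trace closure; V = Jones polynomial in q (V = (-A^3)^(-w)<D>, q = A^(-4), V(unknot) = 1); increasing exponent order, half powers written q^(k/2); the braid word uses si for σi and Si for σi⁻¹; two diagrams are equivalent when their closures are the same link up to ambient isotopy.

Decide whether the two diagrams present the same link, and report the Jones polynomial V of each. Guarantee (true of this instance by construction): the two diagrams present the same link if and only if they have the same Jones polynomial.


equivalent: yes
V(D1) = -q^-4 + q^-3 + q^-1  (w -4, c 8, <D> = A^-8 + 1 - A^4)
D2 (bracket A^-2 + A^6 - A^10; 8 crossings at w = -2): V = -q^-4 + q^-3 + q^-1
why: D2 (8 crossings) and D1 (8) are Markov-related braid presentations


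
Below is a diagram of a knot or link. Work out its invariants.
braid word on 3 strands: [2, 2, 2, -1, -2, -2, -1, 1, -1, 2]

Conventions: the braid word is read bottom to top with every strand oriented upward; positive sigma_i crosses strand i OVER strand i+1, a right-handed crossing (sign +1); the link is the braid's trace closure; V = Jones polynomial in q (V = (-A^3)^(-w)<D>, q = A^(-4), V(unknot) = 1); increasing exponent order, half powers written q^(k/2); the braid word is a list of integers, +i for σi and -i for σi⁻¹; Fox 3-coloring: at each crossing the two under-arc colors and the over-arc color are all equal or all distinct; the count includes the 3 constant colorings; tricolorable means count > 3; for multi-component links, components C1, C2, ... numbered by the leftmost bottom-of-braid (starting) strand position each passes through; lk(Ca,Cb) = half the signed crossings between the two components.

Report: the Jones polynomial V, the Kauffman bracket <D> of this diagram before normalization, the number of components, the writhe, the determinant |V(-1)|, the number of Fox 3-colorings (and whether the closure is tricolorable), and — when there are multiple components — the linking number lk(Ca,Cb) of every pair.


Jones polynomial: V(q) = q^-3 + q^-1 + q + q^3
<D> = A^-12 + A^-4 + A^4 + A^12; writhe 0
components 3, writhe 0 (10 crossings)
linking number lk(C1,C2) = -1
lk(C1,C3): -1
lk(C2,C3) = +2
3-colorings: 3 of 3^10, det 4 — not tricolorable
note: w = 0 (over 10 crossings) is diagram-only; (-A^3)^(0) removes it from V


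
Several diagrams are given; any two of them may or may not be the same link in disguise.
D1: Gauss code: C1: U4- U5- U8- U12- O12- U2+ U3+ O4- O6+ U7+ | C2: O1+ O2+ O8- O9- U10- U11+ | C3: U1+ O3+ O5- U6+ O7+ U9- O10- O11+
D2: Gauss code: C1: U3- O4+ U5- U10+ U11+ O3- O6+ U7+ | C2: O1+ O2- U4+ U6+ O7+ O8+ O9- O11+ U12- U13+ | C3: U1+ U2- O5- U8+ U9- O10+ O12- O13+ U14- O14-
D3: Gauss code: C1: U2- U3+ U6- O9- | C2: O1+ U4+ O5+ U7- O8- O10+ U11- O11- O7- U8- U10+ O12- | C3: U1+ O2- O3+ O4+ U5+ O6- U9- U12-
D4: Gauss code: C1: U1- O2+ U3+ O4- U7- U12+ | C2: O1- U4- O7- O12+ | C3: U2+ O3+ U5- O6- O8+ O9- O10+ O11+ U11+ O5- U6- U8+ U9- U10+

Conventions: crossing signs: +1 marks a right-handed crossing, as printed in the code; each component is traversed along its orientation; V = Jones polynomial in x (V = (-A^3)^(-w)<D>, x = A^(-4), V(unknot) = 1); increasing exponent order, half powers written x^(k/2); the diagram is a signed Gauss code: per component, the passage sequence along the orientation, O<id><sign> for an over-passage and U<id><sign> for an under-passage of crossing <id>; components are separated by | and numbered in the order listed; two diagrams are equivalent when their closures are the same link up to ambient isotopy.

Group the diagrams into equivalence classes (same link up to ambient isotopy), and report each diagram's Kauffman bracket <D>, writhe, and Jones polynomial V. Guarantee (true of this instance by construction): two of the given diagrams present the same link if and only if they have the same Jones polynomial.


grouping into links: {D1} | {D2} | {D3, D4}
V(D1) = 1 + x + x^2 + x^3  (w 0, c 12, <D> = A^-12 + A^-8 + A^-4 + 1)
V(D2) = 1 + x^3 + x^4 + x^5  (w +2, c 14, <D> = A^-14 + A^-10 + A^-6 + A^6)
V(D3) = x^-2 + 2 + x^2  (w -2, c 12, <D> = A^-14 + 2A^-6 + A^2)
V(D4) = x^-2 + 2 + x^2  (w 0, c 12, <D> = A^-8 + 2 + A^8)
why: comparing 4 Jones polynomials yields 3 groups


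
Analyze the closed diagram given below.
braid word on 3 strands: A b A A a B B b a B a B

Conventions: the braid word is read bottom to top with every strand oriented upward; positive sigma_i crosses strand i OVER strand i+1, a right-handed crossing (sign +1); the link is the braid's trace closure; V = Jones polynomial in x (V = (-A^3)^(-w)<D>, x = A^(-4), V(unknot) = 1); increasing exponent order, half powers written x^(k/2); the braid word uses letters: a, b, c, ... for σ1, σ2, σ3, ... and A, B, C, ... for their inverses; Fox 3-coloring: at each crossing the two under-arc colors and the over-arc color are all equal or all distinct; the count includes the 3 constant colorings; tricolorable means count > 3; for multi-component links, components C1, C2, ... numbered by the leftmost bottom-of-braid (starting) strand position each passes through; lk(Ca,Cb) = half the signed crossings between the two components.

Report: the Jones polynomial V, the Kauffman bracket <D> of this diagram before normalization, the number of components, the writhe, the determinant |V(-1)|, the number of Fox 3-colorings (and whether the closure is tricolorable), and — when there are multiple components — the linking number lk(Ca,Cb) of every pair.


V(x) = -x^-5 + x^-4 - x^-3 + 2x^-2 - x^-1 + 2 - x
bracket: -A^-10 + 2A^-6 - A^-2 + 2A^2 - A^6 + A^10 - A^14, w = -2
1 component, writhe -2, over 12 crossings
det 9, colorings 9 of 3^12 — tricolorable
observation: V spans 6 powers of x: at least 6 crossings in any diagram


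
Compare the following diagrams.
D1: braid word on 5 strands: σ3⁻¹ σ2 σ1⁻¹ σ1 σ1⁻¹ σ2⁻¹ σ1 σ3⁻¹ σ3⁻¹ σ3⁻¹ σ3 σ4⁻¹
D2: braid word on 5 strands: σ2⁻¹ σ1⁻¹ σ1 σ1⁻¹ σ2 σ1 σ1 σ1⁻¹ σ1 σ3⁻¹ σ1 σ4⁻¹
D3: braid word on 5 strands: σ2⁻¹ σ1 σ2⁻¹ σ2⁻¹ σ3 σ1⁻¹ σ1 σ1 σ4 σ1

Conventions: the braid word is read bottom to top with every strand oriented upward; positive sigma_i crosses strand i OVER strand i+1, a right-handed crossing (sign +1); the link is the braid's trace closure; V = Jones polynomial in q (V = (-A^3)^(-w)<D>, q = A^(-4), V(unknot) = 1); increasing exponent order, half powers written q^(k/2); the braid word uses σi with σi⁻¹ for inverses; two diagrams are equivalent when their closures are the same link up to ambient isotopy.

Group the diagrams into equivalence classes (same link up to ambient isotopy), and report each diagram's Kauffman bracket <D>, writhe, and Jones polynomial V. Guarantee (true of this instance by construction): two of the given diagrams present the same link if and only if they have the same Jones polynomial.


classes: {D1} | {D2} | {D3}
V(D1) = -q^-4 + q^-3 + q^-1  [12 crossings, <D> = A^-8 + 1 - A^4, w = -4]
D2 (bracket -A^-16 + A^-12 + A^-4; 12 crossings at w = 0): V = q + q^3 - q^4
D3 (bracket -A^-6 + 2A^-2 - 2A^2 + 3A^6 - 2A^10 + 2A^14 - A^18; 10 crossings at w = +2): V = -q^-3 + 2q^-2 - 2q^-1 + 3 - 2q + 2q^2 - q^3
note: 3 values of V(q) split the 3 diagrams


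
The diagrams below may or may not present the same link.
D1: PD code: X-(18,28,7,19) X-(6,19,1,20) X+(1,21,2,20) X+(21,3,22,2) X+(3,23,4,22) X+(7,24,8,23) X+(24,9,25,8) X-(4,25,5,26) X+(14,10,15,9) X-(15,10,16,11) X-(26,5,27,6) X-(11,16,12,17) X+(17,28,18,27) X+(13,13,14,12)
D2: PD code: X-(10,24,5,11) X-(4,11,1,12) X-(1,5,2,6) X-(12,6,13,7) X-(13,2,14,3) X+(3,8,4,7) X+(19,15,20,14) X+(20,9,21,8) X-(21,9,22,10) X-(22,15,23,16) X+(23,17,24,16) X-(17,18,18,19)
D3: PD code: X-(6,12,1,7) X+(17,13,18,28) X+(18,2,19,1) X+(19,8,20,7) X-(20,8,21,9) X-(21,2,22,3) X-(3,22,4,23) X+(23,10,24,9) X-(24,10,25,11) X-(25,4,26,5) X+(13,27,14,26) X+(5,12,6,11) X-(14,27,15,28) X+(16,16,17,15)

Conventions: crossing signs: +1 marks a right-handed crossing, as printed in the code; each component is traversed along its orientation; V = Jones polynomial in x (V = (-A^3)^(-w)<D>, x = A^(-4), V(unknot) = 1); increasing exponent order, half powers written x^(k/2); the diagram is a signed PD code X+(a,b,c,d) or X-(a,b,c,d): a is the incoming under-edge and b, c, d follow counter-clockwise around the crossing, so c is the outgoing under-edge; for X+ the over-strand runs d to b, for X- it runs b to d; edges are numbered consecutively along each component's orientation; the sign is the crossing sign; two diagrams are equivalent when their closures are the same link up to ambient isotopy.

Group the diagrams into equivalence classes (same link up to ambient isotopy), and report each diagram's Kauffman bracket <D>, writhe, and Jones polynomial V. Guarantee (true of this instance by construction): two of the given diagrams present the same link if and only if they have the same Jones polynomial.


equivalence classes: {D1} | {D2} | {D3}
D1 (bracket A^-6 + A^-2 + A^2 + A^6; 14 crossings at w = +2): V = 1 + x + x^2 + x^3
D2 (bracket A^-8 + 2 + A^8; 12 crossings at w = -4): V = x^-5 + 2x^-3 + x^-1
V(D3) = x^-3 + x^-2 + x^-1 + 1  (w 0, c 14, <D> = 1 + A^4 + A^8 + A^12)
observation: 3 values of V(x) split the 3 diagrams


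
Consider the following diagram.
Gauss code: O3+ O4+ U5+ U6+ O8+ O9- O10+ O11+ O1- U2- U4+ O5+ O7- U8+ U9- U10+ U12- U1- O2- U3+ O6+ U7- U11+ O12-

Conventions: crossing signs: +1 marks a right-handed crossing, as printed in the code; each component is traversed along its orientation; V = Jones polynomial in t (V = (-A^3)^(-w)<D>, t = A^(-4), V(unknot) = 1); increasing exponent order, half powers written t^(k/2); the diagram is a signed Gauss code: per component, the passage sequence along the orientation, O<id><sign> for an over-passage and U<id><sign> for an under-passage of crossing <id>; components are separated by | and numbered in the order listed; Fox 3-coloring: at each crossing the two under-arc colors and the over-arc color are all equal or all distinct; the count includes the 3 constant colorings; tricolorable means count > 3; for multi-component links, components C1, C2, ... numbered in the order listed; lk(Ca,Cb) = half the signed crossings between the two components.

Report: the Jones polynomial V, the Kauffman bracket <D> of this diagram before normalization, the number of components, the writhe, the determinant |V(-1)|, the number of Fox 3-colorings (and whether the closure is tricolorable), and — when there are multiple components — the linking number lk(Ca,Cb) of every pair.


V = -t^-1 + 2 - t + 2t^2 - t^3 + t^4 - t^5
<D> = -A^-14 + A^-10 - A^-6 + 2A^-2 - A^2 + 2A^6 - A^10 (w = +2)
1 component over 12 crossings, w = +2
9 Fox colorings among 3^12, |V(-1)| = 9: tricolorable
why: w = +2 (over 12 crossings) is diagram-only; (-A^3)^(-2) removes it from V


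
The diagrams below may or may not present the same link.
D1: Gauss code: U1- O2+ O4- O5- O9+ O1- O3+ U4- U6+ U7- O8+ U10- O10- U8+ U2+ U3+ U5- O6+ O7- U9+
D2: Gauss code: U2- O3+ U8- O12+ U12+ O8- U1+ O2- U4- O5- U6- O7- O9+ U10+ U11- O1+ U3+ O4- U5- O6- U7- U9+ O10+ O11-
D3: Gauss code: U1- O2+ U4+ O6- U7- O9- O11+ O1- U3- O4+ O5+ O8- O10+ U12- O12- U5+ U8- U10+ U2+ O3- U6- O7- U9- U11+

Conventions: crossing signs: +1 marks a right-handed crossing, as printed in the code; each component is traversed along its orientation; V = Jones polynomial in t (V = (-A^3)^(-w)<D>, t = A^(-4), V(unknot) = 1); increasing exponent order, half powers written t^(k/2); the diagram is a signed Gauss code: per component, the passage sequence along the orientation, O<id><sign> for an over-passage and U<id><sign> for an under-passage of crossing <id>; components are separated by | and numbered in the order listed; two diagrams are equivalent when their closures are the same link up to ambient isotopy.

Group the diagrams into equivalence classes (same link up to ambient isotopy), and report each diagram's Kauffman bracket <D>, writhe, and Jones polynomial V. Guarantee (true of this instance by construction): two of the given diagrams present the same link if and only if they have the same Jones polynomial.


grouping into links: {D1} | {D2, D3}
V(D1) = 1  (w 0, c 10, <D> = 1)
V(D2) = t^-5 - 2t^-4 + 2t^-3 - 2t^-2 + 2t^-1 - 1 + t  [12 crossings, <D> = A^-10 - A^-6 + 2A^-2 - 2A^2 + 2A^6 - 2A^10 + A^14, w = -2]
D3 (bracket A^-10 - A^-6 + 2A^-2 - 2A^2 + 2A^6 - 2A^10 + A^14; 12 crossings at w = -2): V = t^-5 - 2t^-4 + 2t^-3 - 2t^-2 + 2t^-1 - 1 + t
why: 2 values of V(t) split the 3 diagrams


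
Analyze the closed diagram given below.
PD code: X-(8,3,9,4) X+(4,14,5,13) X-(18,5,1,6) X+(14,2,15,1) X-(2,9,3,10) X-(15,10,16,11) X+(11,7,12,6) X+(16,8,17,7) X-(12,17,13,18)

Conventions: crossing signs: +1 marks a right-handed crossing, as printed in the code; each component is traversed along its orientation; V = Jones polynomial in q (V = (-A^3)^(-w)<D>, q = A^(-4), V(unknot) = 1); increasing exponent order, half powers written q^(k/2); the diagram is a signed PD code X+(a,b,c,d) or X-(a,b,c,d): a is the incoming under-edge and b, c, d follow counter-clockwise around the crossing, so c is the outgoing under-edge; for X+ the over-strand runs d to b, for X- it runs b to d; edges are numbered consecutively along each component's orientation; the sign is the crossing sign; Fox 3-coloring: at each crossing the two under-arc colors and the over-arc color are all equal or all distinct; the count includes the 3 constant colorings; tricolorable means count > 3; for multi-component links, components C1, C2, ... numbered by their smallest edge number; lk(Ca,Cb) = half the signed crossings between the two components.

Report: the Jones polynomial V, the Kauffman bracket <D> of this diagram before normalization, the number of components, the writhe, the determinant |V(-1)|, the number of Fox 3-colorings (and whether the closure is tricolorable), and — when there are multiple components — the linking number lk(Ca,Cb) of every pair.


V = q^-4 - q^-3 + q^-2 - 2q^-1 + 2 - q + q^2
<D> = -A^-11 + A^-7 - 2A^-3 + 2A - A^5 + A^9 - A^13 (w = -1)
1 component over 9 crossings, w = -1
9 Fox colorings among 3^9, |V(-1)| = 9: tricolorable
why: V spans 6 powers of q: at least 6 crossings in any diagram


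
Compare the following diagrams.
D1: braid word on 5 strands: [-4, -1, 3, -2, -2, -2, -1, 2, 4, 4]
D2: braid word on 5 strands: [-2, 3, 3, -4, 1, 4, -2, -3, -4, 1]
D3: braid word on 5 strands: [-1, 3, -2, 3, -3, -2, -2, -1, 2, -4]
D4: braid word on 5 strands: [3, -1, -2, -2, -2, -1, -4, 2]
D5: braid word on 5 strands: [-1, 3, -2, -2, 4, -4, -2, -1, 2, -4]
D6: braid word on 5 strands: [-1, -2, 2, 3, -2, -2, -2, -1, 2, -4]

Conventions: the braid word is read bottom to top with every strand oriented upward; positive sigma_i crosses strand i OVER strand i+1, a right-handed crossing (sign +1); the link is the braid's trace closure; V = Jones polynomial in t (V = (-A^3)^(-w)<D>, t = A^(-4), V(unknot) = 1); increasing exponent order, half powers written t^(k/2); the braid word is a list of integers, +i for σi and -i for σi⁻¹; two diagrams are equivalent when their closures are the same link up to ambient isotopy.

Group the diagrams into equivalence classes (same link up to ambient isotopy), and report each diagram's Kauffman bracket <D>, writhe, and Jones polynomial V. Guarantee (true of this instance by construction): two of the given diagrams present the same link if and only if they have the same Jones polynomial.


classes: {D1, D3, D4, D5, D6} | {D2}
V(D1) = -t^-6 + t^-5 - t^-4 + 2t^-3 - t^-2 + t^-1  [10 crossings, <D> = A^-2 - A^2 + 2A^6 - A^10 + A^14 - A^18, w = -2]
V(D2) = 1  (w 0, c 10, <D> = 1)
V(D3) = -t^-6 + t^-5 - t^-4 + 2t^-3 - t^-2 + t^-1  [10 crossings, <D> = A^-8 - A^-4 + 2 - A^4 + A^8 - A^12, w = -4]
D4 (bracket A^-8 - A^-4 + 2 - A^4 + A^8 - A^12; 8 crossings at w = -4): V = -t^-6 + t^-5 - t^-4 + 2t^-3 - t^-2 + t^-1
V(D5) = -t^-6 + t^-5 - t^-4 + 2t^-3 - t^-2 + t^-1  (w -4, c 10, <D> = A^-8 - A^-4 + 2 - A^4 + A^8 - A^12)
D6 (bracket A^-8 - A^-4 + 2 - A^4 + A^8 - A^12; 10 crossings at w = -4): V = -t^-6 + t^-5 - t^-4 + 2t^-3 - t^-2 + t^-1
note: comparing 6 Jones polynomials yields 2 groups


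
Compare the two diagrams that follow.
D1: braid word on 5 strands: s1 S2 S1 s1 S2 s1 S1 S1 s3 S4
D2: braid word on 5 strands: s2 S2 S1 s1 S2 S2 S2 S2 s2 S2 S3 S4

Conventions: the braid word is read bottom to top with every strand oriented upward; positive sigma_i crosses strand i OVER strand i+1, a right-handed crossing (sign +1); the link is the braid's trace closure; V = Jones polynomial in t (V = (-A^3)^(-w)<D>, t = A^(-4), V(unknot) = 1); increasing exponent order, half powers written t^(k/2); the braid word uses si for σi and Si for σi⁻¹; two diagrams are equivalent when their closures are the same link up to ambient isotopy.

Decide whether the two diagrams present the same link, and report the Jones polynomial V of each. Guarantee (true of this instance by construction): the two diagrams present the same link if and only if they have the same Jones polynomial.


same link: no
V(D1) = t^-3 + t^-2 + t^-1 + 1  [10 crossings, <D> = A^-6 + A^-2 + A^2 + A^6, w = -2]
D2 (bracket A^-14 + A^-10 + A^-6 + A^6; 12 crossings at w = -6): V = t^-6 + t^-3 + t^-2 + t^-1
note: comparing 2 Jones polynomials yields 2 groups


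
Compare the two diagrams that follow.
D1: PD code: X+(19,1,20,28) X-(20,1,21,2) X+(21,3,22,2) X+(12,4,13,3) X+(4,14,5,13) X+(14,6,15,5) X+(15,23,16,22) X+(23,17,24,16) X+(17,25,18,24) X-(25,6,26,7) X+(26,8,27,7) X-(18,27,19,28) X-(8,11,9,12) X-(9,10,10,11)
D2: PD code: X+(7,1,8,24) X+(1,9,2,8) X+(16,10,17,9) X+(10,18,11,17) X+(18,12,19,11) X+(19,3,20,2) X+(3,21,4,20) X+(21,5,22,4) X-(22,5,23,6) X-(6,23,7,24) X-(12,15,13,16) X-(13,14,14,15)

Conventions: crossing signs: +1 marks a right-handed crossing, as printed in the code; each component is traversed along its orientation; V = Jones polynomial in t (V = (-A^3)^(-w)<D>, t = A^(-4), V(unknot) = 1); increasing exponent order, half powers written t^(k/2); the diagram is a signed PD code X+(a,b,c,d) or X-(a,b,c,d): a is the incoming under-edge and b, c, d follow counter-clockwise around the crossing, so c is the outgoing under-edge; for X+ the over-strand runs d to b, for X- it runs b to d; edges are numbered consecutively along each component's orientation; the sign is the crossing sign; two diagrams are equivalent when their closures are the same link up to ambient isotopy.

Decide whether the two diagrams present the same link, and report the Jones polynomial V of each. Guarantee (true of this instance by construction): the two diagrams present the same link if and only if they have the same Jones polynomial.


equivalent: yes
D1 (bracket A^-20 - 2A^-16 + A^-12 - 2A^-8 + 2A^-4 + A^4; 14 crossings at w = +4): V = t^2 + 2t^4 - 2t^5 + t^6 - 2t^7 + t^8
D2 (bracket A^-20 - 2A^-16 + A^-12 - 2A^-8 + 2A^-4 + A^4; 12 crossings at w = +4): V = t^2 + 2t^4 - 2t^5 + t^6 - 2t^7 + t^8
key observation: one V(t) for all 2 diagrams — one class (guaranteed)


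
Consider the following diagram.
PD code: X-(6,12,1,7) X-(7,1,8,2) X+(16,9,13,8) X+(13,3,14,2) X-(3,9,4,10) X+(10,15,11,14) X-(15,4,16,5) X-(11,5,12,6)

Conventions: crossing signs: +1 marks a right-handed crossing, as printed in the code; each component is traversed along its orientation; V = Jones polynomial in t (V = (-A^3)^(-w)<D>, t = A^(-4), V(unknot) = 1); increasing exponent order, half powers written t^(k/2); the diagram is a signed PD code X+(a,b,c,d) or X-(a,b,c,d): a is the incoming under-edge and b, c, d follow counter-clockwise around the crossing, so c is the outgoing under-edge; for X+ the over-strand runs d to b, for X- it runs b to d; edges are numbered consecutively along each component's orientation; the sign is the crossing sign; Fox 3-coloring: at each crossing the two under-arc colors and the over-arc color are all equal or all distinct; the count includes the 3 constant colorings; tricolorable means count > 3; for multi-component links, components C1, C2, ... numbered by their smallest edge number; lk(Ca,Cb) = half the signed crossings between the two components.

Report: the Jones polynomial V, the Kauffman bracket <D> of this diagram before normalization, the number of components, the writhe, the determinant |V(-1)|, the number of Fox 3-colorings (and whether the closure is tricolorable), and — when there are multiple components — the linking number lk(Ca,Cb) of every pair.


Jones polynomial: V(t) = t^-5 - t^-4 + 2t^-3 - t^-2 + 2t^-1 + t
<D> = A^-10 + 2A^-2 - A^2 + 2A^6 - A^10 + A^14; writhe -2
components 3, writhe -2 (8 crossings)
linking number lk(C1,C2) = -2
lk(C1,C3): 0
lk(C2,C3) = +1
3-colorings: 3 of 3^8, det 8 — not tricolorable
note: w = -2 (over 8 crossings) is diagram-only; (-A^3)^(2) removes it from V
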